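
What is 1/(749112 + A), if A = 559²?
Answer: 1/1061593 ≈ 9.4198e-7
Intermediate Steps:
A = 312481
1/(749112 + A) = 1/(749112 + 312481) = 1/1061593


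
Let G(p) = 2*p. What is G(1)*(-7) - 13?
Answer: -27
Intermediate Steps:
G(1)*(-7) - 13 = (2*1)*(-7) - 13 = 2*(-7) - 13 = -14 - 13 = -27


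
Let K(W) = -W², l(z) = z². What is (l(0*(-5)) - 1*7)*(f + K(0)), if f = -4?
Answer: 28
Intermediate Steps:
(l(0*(-5)) - 1*7)*(f + K(0)) = ((0*(-5))² - 1*7)*(-4 - 1*0²) = (0² - 7)*(-4 - 1*0) = (0 - 7)*(-4 + 0) = -7*(-4) = 28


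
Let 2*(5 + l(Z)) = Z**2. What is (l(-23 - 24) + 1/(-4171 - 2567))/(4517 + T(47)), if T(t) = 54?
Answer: 3704215/15399699 ≈ 0.24054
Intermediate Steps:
l(Z) = -5 + Z**2/2
(l(-23 - 24) + 1/(-4171 - 2567))/(4517 + T(47)) = ((-5 + (-23 - 24)**2/2) + 1/(-4171 - 2567))/(4517 + 54) = ((-5 + (1/2)*(-47)**2) + 1/(-6738))/4571 = ((-5 + (1/2)*2209) - 1/6738)*(1/4571) = ((-5 + 2209/2) - 1/6738)*(1/4571) = (2199/2 - 1/6738)*(1/4571) = (3704215/3369)*(1/4571) = 3704215/15399699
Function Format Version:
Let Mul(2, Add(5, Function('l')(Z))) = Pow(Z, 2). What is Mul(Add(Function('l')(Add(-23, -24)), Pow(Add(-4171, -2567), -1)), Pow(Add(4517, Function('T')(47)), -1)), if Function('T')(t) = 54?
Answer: Rational(3704215, 15399699) ≈ 0.24054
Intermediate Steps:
Function('l')(Z) = Add(-5, Mul(Rational(1, 2), Pow(Z, 2)))
Mul(Add(Function('l')(Add(-23, -24)), Pow(Add(-4171, -2567), -1)), Pow(Add(4517, Function('T')(47)), -1)) = Mul(Add(Add(-5, Mul(Rational(1, 2), Pow(Add(-23, -24), 2))), Pow(Add(-4171, -2567), -1)), Pow(Add(4517, 54), -1)) = Mul(Add(Add(-5, Mul(Rational(1, 2), Pow(-47, 2))), Pow(-6738, -1)), Pow(4571, -1)) = Mul(Add(Add(-5, Mul(Rational(1, 2), 2209)), Rational(-1, 6738)), Rational(1, 4571)) = Mul(Add(Add(-5, Rational(2209, 2)), Rational(-1, 6738)), Rational(1, 4571)) = Mul(Add(Rational(2199, 2), Rational(-1, 6738)), Rational(1, 4571)) = Mul(Rational(3704215, 3369), Rational(1, 4571)) = Rational(3704215, 15399699)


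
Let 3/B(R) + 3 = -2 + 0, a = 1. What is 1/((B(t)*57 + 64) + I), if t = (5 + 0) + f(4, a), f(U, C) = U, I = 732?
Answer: 5/3809 ≈ 0.0013127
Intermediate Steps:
t = 9 (t = (5 + 0) + 4 = 5 + 4 = 9)
B(R) = -⅗ (B(R) = 3/(-3 + (-2 + 0)) = 3/(-3 - 2) = 3/(-5) = 3*(-⅕) = -⅗)
1/((B(t)*57 + 64) + I) = 1/((-⅗*57 + 64) + 732) = 1/((-171/5 + 64) + 732) = 1/(149/5 + 732) = 1/(3809/5) = 5/3809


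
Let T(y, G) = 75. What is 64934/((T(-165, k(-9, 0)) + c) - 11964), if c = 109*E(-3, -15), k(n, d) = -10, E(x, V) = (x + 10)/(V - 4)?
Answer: -616873/113327 ≈ -5.4433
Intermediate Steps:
E(x, V) = (10 + x)/(-4 + V)
c = -763/19 (c = 109*((10 - 3)/(-4 - 15)) = 109*(7/(-19)) = 109*(-1/19*7) = 109*(-7/19) = -763/19 ≈ -40.158)
64934/((T(-165, k(-9, 0)) + c) - 11964) = 64934/((75 - 763/19) - 11964) = 64934/(662/19 - 11964) = 64934/(-226654/19) = 64934*(-19/226654) = -616873/113327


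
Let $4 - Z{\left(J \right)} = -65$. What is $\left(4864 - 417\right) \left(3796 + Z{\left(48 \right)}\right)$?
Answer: $17187655$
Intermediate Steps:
$Z{\left(J \right)} = 69$ ($Z{\left(J \right)} = 4 - -65 = 4 + 65 = 69$)
$\left(4864 - 417\right) \left(3796 + Z{\left(48 \right)}\right) = \left(4864 - 417\right) \left(3796 + 69\right) = \left(4864 - 417\right) 3865 = 4447 \cdot 3865 = 17187655$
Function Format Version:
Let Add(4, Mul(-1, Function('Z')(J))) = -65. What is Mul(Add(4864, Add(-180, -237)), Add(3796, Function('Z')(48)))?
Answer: 17187655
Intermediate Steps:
Function('Z')(J) = 69 (Function('Z')(J) = Add(4, Mul(-1, -65)) = Add(4, 65) = 69)
Mul(Add(4864, Add(-180, -237)), Add(3796, Function('Z')(48))) = Mul(Add(4864, Add(-180, -237)), Add(3796, 69)) = Mul(Add(4864, -417), 3865) = Mul(4447, 3865) = 17187655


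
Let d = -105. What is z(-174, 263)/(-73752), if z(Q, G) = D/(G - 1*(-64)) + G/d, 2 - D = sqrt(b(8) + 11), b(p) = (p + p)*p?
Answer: 28597/844091640 + sqrt(139)/24116904 ≈ 3.4368e-5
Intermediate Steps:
b(p) = 2*p**2 (b(p) = (2*p)*p = 2*p**2)
D = 2 - sqrt(139) (D = 2 - sqrt(2*8**2 + 11) = 2 - sqrt(2*64 + 11) = 2 - sqrt(128 + 11) = 2 - sqrt(139) ≈ -9.7898)
z(Q, G) = -G/105 + (2 - sqrt(139))/(64 + G) (z(Q, G) = (2 - sqrt(139))/(G - 1*(-64)) + G/(-105) = (2 - sqrt(139))/(G + 64) + G*(-1/105) = (2 - sqrt(139))/(64 + G) - G/105 = -G/105 + (2 - sqrt(139))/(64 + G))
z(-174, 263)/(-73752) = ((210 - 1*263**2 - 105*sqrt(139) - 64*263)/(105*(64 + 263)))/(-73752) = ((1/105)*(210 - 1*69169 - 105*sqrt(139) - 16832)/327)*(-1/73752) = ((1/105)*(1/327)*(210 - 69169 - 105*sqrt(139) - 16832))*(-1/73752) = ((1/105)*(1/327)*(-85791 - 105*sqrt(139)))*(-1/73752) = (-28597/11445 - sqrt(139)/327)*(-1/73752) = 28597/844091640 + sqrt(139)/24116904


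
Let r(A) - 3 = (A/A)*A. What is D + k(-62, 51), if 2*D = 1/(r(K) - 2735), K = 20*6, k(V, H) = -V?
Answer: 323887/5224 ≈ 62.000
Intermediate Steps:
K = 120
r(A) = 3 + A (r(A) = 3 + (A/A)*A = 3 + 1*A = 3 + A)
D = -1/5224 (D = 1/(2*((3 + 120) - 2735)) = 1/(2*(123 - 2735)) = (½)/(-2612) = (½)*(-1/2612) = -1/5224 ≈ -0.00019142)
D + k(-62, 51) = -1/5224 - 1*(-62) = -1/5224 + 62 = 323887/5224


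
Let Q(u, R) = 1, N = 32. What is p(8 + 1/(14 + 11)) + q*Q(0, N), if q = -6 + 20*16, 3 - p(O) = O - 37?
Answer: 8649/25 ≈ 345.96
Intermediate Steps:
p(O) = 40 - O (p(O) = 3 - (O - 37) = 3 - (-37 + O) = 3 + (37 - O) = 40 - O)
q = 314 (q = -6 + 320 = 314)
p(8 + 1/(14 + 11)) + q*Q(0, N) = (40 - (8 + 1/(14 + 11))) + 314*1 = (40 - (8 + 1/25)) + 314 = (40 - 1*201/25) + 314 = (40 - 201/25) + 314 = 799/25 + 314 = 8649/25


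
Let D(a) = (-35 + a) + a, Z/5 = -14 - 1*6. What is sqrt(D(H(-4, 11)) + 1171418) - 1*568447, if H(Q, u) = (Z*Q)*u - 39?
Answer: -568447 + sqrt(1180105) ≈ -5.6736e+5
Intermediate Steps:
Z = -100 (Z = 5*(-14 - 1*6) = 5*(-14 - 6) = 5*(-20) = -100)
H(Q, u) = -39 - 100*Q*u (H(Q, u) = (-100*Q)*u - 39 = -100*Q*u - 39 = -39 - 100*Q*u)
D(a) = -35 + 2*a
sqrt(D(H(-4, 11)) + 1171418) - 1*568447 = sqrt((-35 + 2*(-39 - 100*(-4)*11)) + 1171418) - 1*568447 = sqrt((-35 + 2*(-39 + 4400)) + 1171418) - 568447 = sqrt((-35 + 2*4361) + 1171418) - 568447 = sqrt((-35 + 8722) + 1171418) - 568447 = sqrt(8687 + 1171418) - 568447 = sqrt(1180105) - 568447 = -568447 + sqrt(1180105)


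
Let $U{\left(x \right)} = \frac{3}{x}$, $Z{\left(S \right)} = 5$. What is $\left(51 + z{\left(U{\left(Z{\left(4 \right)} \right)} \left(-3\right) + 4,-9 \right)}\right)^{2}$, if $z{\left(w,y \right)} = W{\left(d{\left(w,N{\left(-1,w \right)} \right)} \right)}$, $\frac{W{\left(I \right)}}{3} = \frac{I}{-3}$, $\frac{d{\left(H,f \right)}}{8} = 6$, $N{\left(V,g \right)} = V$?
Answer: $9$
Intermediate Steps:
$d{\left(H,f \right)} = 48$ ($d{\left(H,f \right)} = 8 \cdot 6 = 48$)
$W{\left(I \right)} = - I$ ($W{\left(I \right)} = 3 \frac{I}{-3} = 3 I \left(- \frac{1}{3}\right) = 3 \left(- \frac{I}{3}\right) = - I$)
$z{\left(w,y \right)} = -48$ ($z{\left(w,y \right)} = \left(-1\right) 48 = -48$)
$\left(51 + z{\left(U{\left(Z{\left(4 \right)} \right)} \left(-3\right) + 4,-9 \right)}\right)^{2} = \left(51 - 48\right)^{2} = 3^{2} = 9$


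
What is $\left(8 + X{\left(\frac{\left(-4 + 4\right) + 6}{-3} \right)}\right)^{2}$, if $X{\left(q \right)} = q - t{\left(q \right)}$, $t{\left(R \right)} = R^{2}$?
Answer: $4$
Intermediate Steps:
$X{\left(q \right)} = q - q^{2}$
$\left(8 + X{\left(\frac{\left(-4 + 4\right) + 6}{-3} \right)}\right)^{2} = \left(8 + \frac{\left(-4 + 4\right) + 6}{-3} \left(1 - \frac{\left(-4 + 4\right) + 6}{-3}\right)\right)^{2} = \left(8 + \left(0 + 6\right) \left(- \frac{1}{3}\right) \left(1 - \left(0 + 6\right) \left(- \frac{1}{3}\right)\right)\right)^{2} = \left(8 + 6 \left(- \frac{1}{3}\right) \left(1 - 6 \left(- \frac{1}{3}\right)\right)\right)^{2} = \left(8 - 2 \left(1 - -2\right)\right)^{2} = \left(8 - 2 \left(1 + 2\right)\right)^{2} = \left(8 - 6\right)^{2} = 2^{2} = 4$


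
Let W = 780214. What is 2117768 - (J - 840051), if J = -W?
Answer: 3738033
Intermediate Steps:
J = -780214 (J = -1*780214 = -780214)
2117768 - (J - 840051) = 2117768 - (-780214 - 840051) = 2117768 - 1*(-1620265) = 2117768 + 1620265 = 3738033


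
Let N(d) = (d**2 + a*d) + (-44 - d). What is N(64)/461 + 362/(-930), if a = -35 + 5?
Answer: 878179/214365 ≈ 4.0966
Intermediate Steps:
a = -30
N(d) = -44 + d**2 - 31*d (N(d) = (d**2 - 30*d) + (-44 - d) = -44 + d**2 - 31*d)
N(64)/461 + 362/(-930) = (-44 + 64**2 - 31*64)/461 + 362/(-930) = (-44 + 4096 - 1984)*(1/461) + 362*(-1/930) = 2068*(1/461) - 181/465 = 2068/461 - 181/465 = 878179/214365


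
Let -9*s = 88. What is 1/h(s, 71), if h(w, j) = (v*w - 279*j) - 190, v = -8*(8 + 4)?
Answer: -3/57181 ≈ -5.2465e-5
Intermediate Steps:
s = -88/9 (s = -1/9*88 = -88/9 ≈ -9.7778)
v = -96 (v = -8*12 = -96)
h(w, j) = -190 - 279*j - 96*w (h(w, j) = (-96*w - 279*j) - 190 = (-279*j - 96*w) - 190 = -190 - 279*j - 96*w)
1/h(s, 71) = 1/(-190 - 279*71 - 96*(-88/9)) = 1/(-190 - 19809 + 2816/3) = 1/(-57181/3) = -3/57181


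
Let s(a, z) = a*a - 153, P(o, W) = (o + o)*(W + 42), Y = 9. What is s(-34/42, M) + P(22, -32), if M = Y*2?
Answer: 126856/441 ≈ 287.66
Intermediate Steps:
M = 18 (M = 9*2 = 18)
P(o, W) = 2*o*(42 + W) (P(o, W) = (2*o)*(42 + W) = 2*o*(42 + W))
s(a, z) = -153 + a**2 (s(a, z) = a**2 - 153 = -153 + a**2)
s(-34/42, M) + P(22, -32) = (-153 + (-34/42)**2) + 2*22*(42 - 32) = (-153 + (-34*1/42)**2) + 2*22*10 = (-153 + (-17/21)**2) + 440 = (-153 + 289/441) + 440 = -67184/441 + 440 = 126856/441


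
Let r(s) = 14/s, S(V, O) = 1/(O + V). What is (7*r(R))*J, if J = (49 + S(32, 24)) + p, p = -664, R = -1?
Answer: 241073/4 ≈ 60268.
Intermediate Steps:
J = -34439/56 (J = (49 + 1/(24 + 32)) - 664 = (49 + 1/56) - 664 = 2745/56 - 664 = -34439/56 ≈ -614.98)
(7*r(R))*J = (7*(14/(-1)))*(-34439/56) = (7*(14*(-1)))*(-34439/56) = (7*(-14))*(-34439/56) = -98*(-34439/56) = 241073/4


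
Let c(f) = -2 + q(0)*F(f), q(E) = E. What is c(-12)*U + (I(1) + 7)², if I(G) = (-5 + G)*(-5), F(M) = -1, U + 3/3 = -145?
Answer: 1021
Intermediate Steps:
U = -146 (U = -1 - 145 = -146)
I(G) = 25 - 5*G
c(f) = -2 (c(f) = -2 + 0*(-1) = -2 + 0 = -2)
c(-12)*U + (I(1) + 7)² = -2*(-146) + ((25 - 5*1) + 7)² = 292 + ((25 - 5) + 7)² = 292 + (20 + 7)² = 292 + 27² = 292 + 729 = 1021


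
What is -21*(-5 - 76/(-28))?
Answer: 48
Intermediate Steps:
-21*(-5 - 76/(-28)) = -21*(-5 - 76*(-1/28)) = -21*(-5 + 19/7) = -21*(-16/7) = 48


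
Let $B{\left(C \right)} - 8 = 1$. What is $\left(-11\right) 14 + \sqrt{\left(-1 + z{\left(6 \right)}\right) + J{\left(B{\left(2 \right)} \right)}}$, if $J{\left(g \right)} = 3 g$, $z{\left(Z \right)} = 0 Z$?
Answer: $-154 + \sqrt{26} \approx -148.9$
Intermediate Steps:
$B{\left(C \right)} = 9$ ($B{\left(C \right)} = 8 + 1 = 9$)
$z{\left(Z \right)} = 0$
$\left(-11\right) 14 + \sqrt{\left(-1 + z{\left(6 \right)}\right) + J{\left(B{\left(2 \right)} \right)}} = \left(-11\right) 14 + \sqrt{\left(-1 + 0\right) + 3 \cdot 9} = -154 + \sqrt{-1 + 27} = -154 + \sqrt{26}$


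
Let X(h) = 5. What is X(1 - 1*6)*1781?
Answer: 8905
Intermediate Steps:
X(1 - 1*6)*1781 = 5*1781 = 8905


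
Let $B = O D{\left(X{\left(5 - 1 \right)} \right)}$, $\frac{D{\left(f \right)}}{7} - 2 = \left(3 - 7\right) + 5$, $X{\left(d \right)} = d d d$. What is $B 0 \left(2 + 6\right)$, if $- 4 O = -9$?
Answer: $0$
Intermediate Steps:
$X{\left(d \right)} = d^{3}$ ($X{\left(d \right)} = d^{2} d = d^{3}$)
$O = \frac{9}{4}$ ($O = \left(- \frac{1}{4}\right) \left(-9\right) = \frac{9}{4} \approx 2.25$)
$D{\left(f \right)} = 21$ ($D{\left(f \right)} = 14 + 7 \left(\left(3 - 7\right) + 5\right) = 14 + 7 \left(-4 + 5\right) = 14 + 7 \cdot 1 = 14 + 7 = 21$)
$B = \frac{189}{4}$ ($B = \frac{9}{4} \cdot 21 = \frac{189}{4} \approx 47.25$)
$B 0 \left(2 + 6\right) = \frac{189 \cdot 0 \left(2 + 6\right)}{4} = \frac{189 \cdot 0 \cdot 8}{4} = \frac{189}{4} \cdot 0 = 0$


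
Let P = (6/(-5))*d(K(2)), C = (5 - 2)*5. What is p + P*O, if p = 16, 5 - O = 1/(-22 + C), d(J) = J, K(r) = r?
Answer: 128/35 ≈ 3.6571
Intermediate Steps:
C = 15 (C = 3*5 = 15)
O = 36/7 (O = 5 - 1/(-22 + 15) = 5 - 1/(-7) = 5 - 1*(-⅐) = 5 + ⅐ = 36/7 ≈ 5.1429)
P = -12/5 (P = (6/(-5))*2 = (6*(-⅕))*2 = -6/5*2 = -12/5 ≈ -2.4000)
p + P*O = 16 - 12/5*36/7 = 16 - 432/35 = 128/35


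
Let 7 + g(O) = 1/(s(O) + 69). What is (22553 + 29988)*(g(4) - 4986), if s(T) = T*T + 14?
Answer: -25971331546/99 ≈ -2.6234e+8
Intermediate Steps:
s(T) = 14 + T**2 (s(T) = T**2 + 14 = 14 + T**2)
g(O) = -7 + 1/(83 + O**2) (g(O) = -7 + 1/((14 + O**2) + 69) = -7 + 1/(83 + O**2))
(22553 + 29988)*(g(4) - 4986) = (22553 + 29988)*((-580 - 7*4**2)/(83 + 4**2) - 4986) = 52541*((-580 - 7*16)/(83 + 16) - 4986) = 52541*((-580 - 112)/99 - 4986) = 52541*((1/99)*(-692) - 4986) = 52541*(-692/99 - 4986) = 52541*(-494306/99) = -25971331546/99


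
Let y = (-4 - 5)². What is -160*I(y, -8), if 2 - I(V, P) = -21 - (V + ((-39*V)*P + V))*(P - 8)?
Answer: 65107360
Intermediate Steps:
y = 81 (y = (-9)² = 81)
I(V, P) = 23 + (-8 + P)*(2*V - 39*P*V) (I(V, P) = 2 - (-21 - (V + ((-39*V)*P + V))*(P - 8)) = 2 - (-21 - (V + (-39*P*V + V))*(-8 + P)) = 2 - (-21 - (V + (V - 39*P*V))*(-8 + P)) = 2 - (-21 - (2*V - 39*P*V)*(-8 + P)) = 2 - (-21 - (-8 + P)*(2*V - 39*P*V)) = 2 + (21 + (-8 + P)*(2*V - 39*P*V)) = 23 + (-8 + P)*(2*V - 39*P*V))
-160*I(y, -8) = -160*(23 - 16*81 - 39*81*(-8)² + 314*(-8)*81) = -160*(23 - 1296 - 39*81*64 - 203472) = -160*(23 - 1296 - 202176 - 203472) = -160*(-406921) = 65107360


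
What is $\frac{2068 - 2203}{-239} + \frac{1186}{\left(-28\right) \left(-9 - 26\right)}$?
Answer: $\frac{207877}{117110} \approx 1.7751$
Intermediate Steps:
$\frac{2068 - 2203}{-239} + \frac{1186}{\left(-28\right) \left(-9 - 26\right)} = \left(-135\right) \left(- \frac{1}{239}\right) + \frac{1186}{\left(-28\right) \left(-9 - 26\right)} = \frac{135}{239} + \frac{1186}{\left(-28\right) \left(-9 - 26\right)} = \frac{135}{239} + \frac{1186}{\left(-28\right) \left(-35\right)} = \frac{135}{239} + \frac{1186}{980} = \frac{135}{239} + 1186 \cdot \frac{1}{980} = \frac{135}{239} + \frac{593}{490} = \frac{207877}{117110}$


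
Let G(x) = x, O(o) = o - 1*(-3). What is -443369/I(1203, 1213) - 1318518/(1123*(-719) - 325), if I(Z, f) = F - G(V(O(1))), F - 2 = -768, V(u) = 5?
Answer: 59858867926/103797417 ≈ 576.69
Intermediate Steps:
O(o) = 3 + o (O(o) = o + 3 = 3 + o)
F = -766 (F = 2 - 768 = -766)
I(Z, f) = -771 (I(Z, f) = -766 - 1*5 = -766 - 5 = -771)
-443369/I(1203, 1213) - 1318518/(1123*(-719) - 325) = -443369/(-771) - 1318518/(1123*(-719) - 325) = -443369*(-1/771) - 1318518/(-807437 - 325) = 443369/771 - 1318518/(-807762) = 443369/771 - 1318518*(-1/807762) = 443369/771 + 219753/134627 = 59858867926/103797417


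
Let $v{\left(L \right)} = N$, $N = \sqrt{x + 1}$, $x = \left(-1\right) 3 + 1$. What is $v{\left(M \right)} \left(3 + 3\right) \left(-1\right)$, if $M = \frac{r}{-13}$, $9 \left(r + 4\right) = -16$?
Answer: $- 6 i \approx - 6.0 i$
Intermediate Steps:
$r = - \frac{52}{9}$ ($r = -4 + \frac{1}{9} \left(-16\right) = -4 - \frac{16}{9} = - \frac{52}{9} \approx -5.7778$)
$x = -2$ ($x = -3 + 1 = -2$)
$N = i$ ($N = \sqrt{-2 + 1} = \sqrt{-1} = i \approx 1.0 i$)
$M = \frac{4}{9}$ ($M = - \frac{52}{9 \left(-13\right)} = \left(- \frac{52}{9}\right) \left(- \frac{1}{13}\right) = \frac{4}{9} \approx 0.44444$)
$v{\left(L \right)} = i$
$v{\left(M \right)} \left(3 + 3\right) \left(-1\right) = i \left(3 + 3\right) \left(-1\right) = i 6 \left(-1\right) = i \left(-6\right) = - 6 i$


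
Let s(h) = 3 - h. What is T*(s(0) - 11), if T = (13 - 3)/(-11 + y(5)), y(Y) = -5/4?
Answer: 320/49 ≈ 6.5306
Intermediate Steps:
y(Y) = -5/4 (y(Y) = -5*¼ = -5/4)
T = -40/49 (T = (13 - 3)/(-11 - 5/4) = 10/(-49/4) = 10*(-4/49) = -40/49 ≈ -0.81633)
T*(s(0) - 11) = -40*((3 - 1*0) - 11)/49 = -40*((3 + 0) - 11)/49 = -40*(3 - 11)/49 = -40/49*(-8) = 320/49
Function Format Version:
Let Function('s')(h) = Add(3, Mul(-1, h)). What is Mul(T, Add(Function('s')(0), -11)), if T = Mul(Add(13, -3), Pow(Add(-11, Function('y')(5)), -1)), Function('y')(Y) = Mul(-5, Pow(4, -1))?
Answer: Rational(320, 49) ≈ 6.5306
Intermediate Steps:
Function('y')(Y) = Rational(-5, 4) (Function('y')(Y) = Mul(-5, Rational(1, 4)) = Rational(-5, 4))
T = Rational(-40, 49) (T = Mul(Add(13, -3), Pow(Add(-11, Rational(-5, 4)), -1)) = Mul(10, Pow(Rational(-49, 4), -1)) = Mul(10, Rational(-4, 49)) = Rational(-40, 49) ≈ -0.81633)
Mul(T, Add(Function('s')(0), -11)) = Mul(Rational(-40, 49), Add(Add(3, Mul(-1, 0)), -11)) = Mul(Rational(-40, 49), Add(Add(3, 0), -11)) = Mul(Rational(-40, 49), Add(3, -11)) = Mul(Rational(-40, 49), -8) = Rational(320, 49)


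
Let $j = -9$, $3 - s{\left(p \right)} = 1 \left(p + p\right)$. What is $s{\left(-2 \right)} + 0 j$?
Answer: $7$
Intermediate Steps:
$s{\left(p \right)} = 3 - 2 p$ ($s{\left(p \right)} = 3 - 1 \left(p + p\right) = 3 - 1 \cdot 2 p = 3 - 2 p$)
$s{\left(-2 \right)} + 0 j = \left(3 - -4\right) + 0 \left(-9\right) = \left(3 + 4\right) + 0 = 7 + 0 = 7$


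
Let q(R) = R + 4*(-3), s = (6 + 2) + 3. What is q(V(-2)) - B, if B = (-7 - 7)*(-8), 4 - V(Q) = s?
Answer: -131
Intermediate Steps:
s = 11 (s = 8 + 3 = 11)
V(Q) = -7 (V(Q) = 4 - 1*11 = 4 - 11 = -7)
q(R) = -12 + R (q(R) = R - 12 = -12 + R)
B = 112 (B = -14*(-8) = 112)
q(V(-2)) - B = (-12 - 7) - 1*112 = -19 - 112 = -131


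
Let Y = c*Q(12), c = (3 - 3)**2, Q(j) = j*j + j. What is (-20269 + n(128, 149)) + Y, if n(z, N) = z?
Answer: -20141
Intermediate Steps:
Q(j) = j + j**2 (Q(j) = j**2 + j = j + j**2)
c = 0 (c = 0**2 = 0)
Y = 0 (Y = 0*(12*(1 + 12)) = 0*(12*13) = 0*156 = 0)
(-20269 + n(128, 149)) + Y = (-20269 + 128) + 0 = -20141 + 0 = -20141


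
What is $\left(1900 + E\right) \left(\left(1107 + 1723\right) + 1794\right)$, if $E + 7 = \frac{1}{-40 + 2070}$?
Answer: $\frac{8884532792}{1015} \approx 8.7532 \cdot 10^{6}$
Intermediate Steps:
$E = - \frac{14209}{2030}$ ($E = -7 + \frac{1}{-40 + 2070} = -7 + \frac{1}{2030} = - \frac{14209}{2030} \approx -6.9995$)
$\left(1900 + E\right) \left(\left(1107 + 1723\right) + 1794\right) = \left(1900 - \frac{14209}{2030}\right) \left(\left(1107 + 1723\right) + 1794\right) = \frac{3842791 \left(2830 + 1794\right)}{2030} = \frac{3842791}{2030} \cdot 4624 = \frac{8884532792}{1015}$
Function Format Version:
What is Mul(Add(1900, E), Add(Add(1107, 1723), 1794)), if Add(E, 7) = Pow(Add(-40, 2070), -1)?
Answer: Rational(8884532792, 1015) ≈ 8.7532e+6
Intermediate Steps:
E = Rational(-14209, 2030) (E = Add(-7, Pow(Add(-40, 2070), -1)) = Add(-7, Pow(2030, -1)) = Add(-7, Rational(1, 2030)) = Rational(-14209, 2030) ≈ -6.9995)
Mul(Add(1900, E), Add(Add(1107, 1723), 1794)) = Mul(Add(1900, Rational(-14209, 2030)), Add(Add(1107, 1723), 1794)) = Mul(Rational(3842791, 2030), Add(2830, 1794)) = Mul(Rational(3842791, 2030), 4624) = Rational(8884532792, 1015)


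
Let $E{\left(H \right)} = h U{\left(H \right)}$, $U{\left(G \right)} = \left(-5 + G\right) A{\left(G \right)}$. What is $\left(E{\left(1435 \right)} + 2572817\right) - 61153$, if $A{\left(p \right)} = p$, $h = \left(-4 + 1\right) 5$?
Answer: $-28269086$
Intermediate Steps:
$h = -15$ ($h = \left(-3\right) 5 = -15$)
$U{\left(G \right)} = G \left(-5 + G\right)$ ($U{\left(G \right)} = \left(-5 + G\right) G = G \left(-5 + G\right)$)
$E{\left(H \right)} = - 15 H \left(-5 + H\right)$
$\left(E{\left(1435 \right)} + 2572817\right) - 61153 = \left(15 \cdot 1435 \left(5 - 1435\right) + 2572817\right) - 61153 = \left(15 \cdot 1435 \left(-1430\right) + 2572817\right) - 61153 = \left(-30780750 + 2572817\right) - 61153 = -28207933 - 61153 = -28269086$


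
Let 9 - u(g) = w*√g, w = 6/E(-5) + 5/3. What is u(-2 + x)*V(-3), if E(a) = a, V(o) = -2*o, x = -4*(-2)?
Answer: 54 - 14*√6/5 ≈ 47.141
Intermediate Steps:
x = 8
w = 7/15 (w = 6/(-5) + 5/3 = 6*(-⅕) + 5*(⅓) = -6/5 + 5/3 = 7/15 ≈ 0.46667)
u(g) = 9 - 7*√g/15
u(-2 + x)*V(-3) = (9 - 7*√(-2 + 8)/15)*(-2*(-3)) = (9 - 7*√6/15)*6 = 54 - 14*√6/5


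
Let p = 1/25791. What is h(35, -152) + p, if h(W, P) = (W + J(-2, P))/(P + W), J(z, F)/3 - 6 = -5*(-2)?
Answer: -713512/1005849 ≈ -0.70936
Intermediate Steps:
p = 1/25791 ≈ 3.8773e-5
J(z, F) = 48 (J(z, F) = 18 + 3*(-5*(-2)) = 18 + 3*10 = 18 + 30 = 48)
h(W, P) = (48 + W)/(P + W) (h(W, P) = (W + 48)/(P + W) = (48 + W)/(P + W))
h(35, -152) + p = (48 + 35)/(-152 + 35) + 1/25791 = 83/(-117) + 1/25791 = -1/117*83 + 1/25791 = -83/117 + 1/25791 = -713512/1005849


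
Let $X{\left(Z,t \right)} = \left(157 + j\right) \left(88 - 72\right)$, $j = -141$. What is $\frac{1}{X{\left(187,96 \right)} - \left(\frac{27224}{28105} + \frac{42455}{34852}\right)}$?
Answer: $\frac{979515460}{248613949137} \approx 0.0039399$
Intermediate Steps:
$X{\left(Z,t \right)} = 256$ ($X{\left(Z,t \right)} = \left(157 - 141\right) \left(88 - 72\right) = 16 \cdot 16 = 256$)
$\frac{1}{X{\left(187,96 \right)} - \left(\frac{27224}{28105} + \frac{42455}{34852}\right)} = \frac{1}{256 - \left(\frac{27224}{28105} + \frac{42455}{34852}\right)} = \frac{1}{256 - \frac{2142008623}{979515460}} = \frac{1}{\frac{248613949137}{979515460}} = \frac{979515460}{248613949137}$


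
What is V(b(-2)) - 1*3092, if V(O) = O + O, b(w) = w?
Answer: -3096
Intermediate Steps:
V(O) = 2*O
V(b(-2)) - 1*3092 = 2*(-2) - 1*3092 = -4 - 3092 = -3096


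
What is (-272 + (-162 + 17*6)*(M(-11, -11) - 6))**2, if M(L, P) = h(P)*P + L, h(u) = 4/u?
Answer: 258064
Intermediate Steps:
M(L, P) = 4 + L (M(L, P) = (4/P)*P + L = 4 + L)
(-272 + (-162 + 17*6)*(M(-11, -11) - 6))**2 = (-272 + (-162 + 17*6)*((4 - 11) - 6))**2 = (-272 + (-162 + 102)*(-7 - 6))**2 = (-272 - 60*(-13))**2 = (-272 + 780)**2 = 508**2 = 258064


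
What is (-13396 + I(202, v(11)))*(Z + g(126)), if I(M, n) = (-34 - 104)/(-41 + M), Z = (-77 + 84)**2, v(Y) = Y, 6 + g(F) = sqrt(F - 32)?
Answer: -4032454/7 - 93778*sqrt(94)/7 ≈ -7.0595e+5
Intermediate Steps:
g(F) = -6 + sqrt(-32 + F) (g(F) = -6 + sqrt(F - 32) = -6 + sqrt(-32 + F))
Z = 49 (Z = 7**2 = 49)
I(M, n) = -138/(-41 + M)
(-13396 + I(202, v(11)))*(Z + g(126)) = (-13396 - 138/(-41 + 202))*(49 + (-6 + sqrt(-32 + 126))) = (-13396 - 138/161)*(49 + (-6 + sqrt(94))) = (-13396 - 138*1/161)*(43 + sqrt(94)) = (-13396 - 6/7)*(43 + sqrt(94)) = -93778*(43 + sqrt(94))/7 = -4032454/7 - 93778*sqrt(94)/7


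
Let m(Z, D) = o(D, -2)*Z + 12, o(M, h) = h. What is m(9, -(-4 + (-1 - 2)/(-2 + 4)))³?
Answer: -216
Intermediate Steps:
m(Z, D) = 12 - 2*Z (m(Z, D) = -2*Z + 12 = 12 - 2*Z)
m(9, -(-4 + (-1 - 2)/(-2 + 4)))³ = (12 - 2*9)³ = (12 - 18)³ = (-6)³ = -216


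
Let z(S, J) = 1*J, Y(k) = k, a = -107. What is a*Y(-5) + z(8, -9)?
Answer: 526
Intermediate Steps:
z(S, J) = J
a*Y(-5) + z(8, -9) = -107*(-5) - 9 = 535 - 9 = 526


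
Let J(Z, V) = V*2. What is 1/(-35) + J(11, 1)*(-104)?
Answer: -7281/35 ≈ -208.03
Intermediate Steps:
J(Z, V) = 2*V
1/(-35) + J(11, 1)*(-104) = 1/(-35) + (2*1)*(-104) = -1/35 + 2*(-104) = -1/35 - 208 = -7281/35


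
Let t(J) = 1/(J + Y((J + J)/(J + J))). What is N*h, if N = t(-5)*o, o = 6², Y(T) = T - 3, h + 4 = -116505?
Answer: 4194324/7 ≈ 5.9919e+5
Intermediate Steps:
h = -116509 (h = -4 - 116505 = -116509)
Y(T) = -3 + T
o = 36
t(J) = 1/(-2 + J) (t(J) = 1/(J + (-3 + (J + J)/(J + J))) = 1/(J + (-3 + (2*J)/((2*J)))) = 1/(J + (-3 + (2*J)*(1/(2*J)))) = 1/(J + (-3 + 1)) = 1/(J - 2) = 1/(-2 + J))
N = -36/7 (N = 36/(-2 - 5) = 36/(-7) = -⅐*36 = -36/7 ≈ -5.1429)
N*h = -36/7*(-116509) = 4194324/7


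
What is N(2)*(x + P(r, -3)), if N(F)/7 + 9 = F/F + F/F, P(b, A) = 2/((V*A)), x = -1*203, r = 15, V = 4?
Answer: 59731/6 ≈ 9955.2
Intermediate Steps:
x = -203
P(b, A) = 1/(2*A) (P(b, A) = 2/((4*A)) = 2*(1/(4*A)) = 1/(2*A))
N(F) = -49 (N(F) = -63 + 7*(F/F + F/F) = -63 + 7*(1 + 1) = -63 + 7*2 = -63 + 14 = -49)
N(2)*(x + P(r, -3)) = -49*(-203 + (½)/(-3)) = -49*(-203 + (½)*(-⅓)) = -49*(-203 - ⅙) = -49*(-1219/6) = 59731/6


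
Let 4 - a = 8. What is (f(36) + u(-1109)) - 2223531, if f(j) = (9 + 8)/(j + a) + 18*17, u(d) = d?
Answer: -71178671/32 ≈ -2.2243e+6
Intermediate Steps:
a = -4 (a = 4 - 1*8 = 4 - 8 = -4)
f(j) = 306 + 17/(-4 + j) (f(j) = (9 + 8)/(j - 4) + 18*17 = 17/(-4 + j) + 306 = 306 + 17/(-4 + j))
(f(36) + u(-1109)) - 2223531 = (17*(-71 + 18*36)/(-4 + 36) - 1109) - 2223531 = (17*(-71 + 648)/32 - 1109) - 2223531 = (17*(1/32)*577 - 1109) - 2223531 = (9809/32 - 1109) - 2223531 = -25679/32 - 2223531 = -71178671/32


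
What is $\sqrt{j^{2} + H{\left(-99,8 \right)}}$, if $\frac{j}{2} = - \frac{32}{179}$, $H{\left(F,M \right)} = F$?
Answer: $\frac{i \sqrt{3167963}}{179} \approx 9.9435 i$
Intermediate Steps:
$j = - \frac{64}{179}$ ($j = 2 \left(- \frac{32}{179}\right) = - \frac{64}{179} \approx -0.35754$)
$\sqrt{j^{2} + H{\left(-99,8 \right)}} = \sqrt{\left(- \frac{64}{179}\right)^{2} - 99} = \sqrt{\frac{4096}{32041} - 99} = \sqrt{- \frac{3167963}{32041}} = \frac{i \sqrt{3167963}}{179}$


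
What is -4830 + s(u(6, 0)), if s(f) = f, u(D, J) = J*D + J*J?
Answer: -4830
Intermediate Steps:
u(D, J) = J**2 + D*J (u(D, J) = D*J + J**2 = J**2 + D*J)
-4830 + s(u(6, 0)) = -4830 + 0*(6 + 0) = -4830 + 0*6 = -4830 + 0 = -4830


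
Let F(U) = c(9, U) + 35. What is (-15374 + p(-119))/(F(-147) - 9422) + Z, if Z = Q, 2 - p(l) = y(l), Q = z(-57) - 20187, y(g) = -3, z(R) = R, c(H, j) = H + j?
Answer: -64269577/3175 ≈ -20242.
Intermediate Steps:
Q = -20244 (Q = -57 - 20187 = -20244)
p(l) = 5 (p(l) = 2 - 1*(-3) = 2 + 3 = 5)
F(U) = 44 + U (F(U) = (9 + U) + 35 = 44 + U)
Z = -20244
(-15374 + p(-119))/(F(-147) - 9422) + Z = (-15374 + 5)/((44 - 147) - 9422) - 20244 = -15369/(-103 - 9422) - 20244 = -15369/(-9525) - 20244 = -15369*(-1/9525) - 20244 = 5123/3175 - 20244 = -64269577/3175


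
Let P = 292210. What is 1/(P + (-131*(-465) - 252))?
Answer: 1/352873 ≈ 2.8339e-6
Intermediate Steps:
1/(P + (-131*(-465) - 252)) = 1/(292210 + (-131*(-465) - 252)) = 1/(292210 + (60915 - 252)) = 1/(292210 + 60663) = 1/352873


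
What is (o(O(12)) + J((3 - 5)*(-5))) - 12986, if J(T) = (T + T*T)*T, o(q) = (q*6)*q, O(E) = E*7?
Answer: 30450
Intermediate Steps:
O(E) = 7*E
o(q) = 6*q² (o(q) = (6*q)*q = 6*q²)
J(T) = T*(T + T²) (J(T) = (T + T²)*T = T*(T + T²))
(o(O(12)) + J((3 - 5)*(-5))) - 12986 = (6*(7*12)² + ((3 - 5)*(-5))²*(1 + (3 - 5)*(-5))) - 12986 = (6*84² + (-2*(-5))²*(1 - 2*(-5))) - 12986 = (6*7056 + 10²*(1 + 10)) - 12986 = (42336 + 100*11) - 12986 = (42336 + 1100) - 12986 = 43436 - 12986 = 30450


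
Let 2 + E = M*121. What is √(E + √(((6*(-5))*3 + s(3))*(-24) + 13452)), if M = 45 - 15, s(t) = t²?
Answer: √(3628 + 2*√3849) ≈ 61.254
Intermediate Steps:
M = 30
E = 3628 (E = -2 + 30*121 = -2 + 3630 = 3628)
√(E + √(((6*(-5))*3 + s(3))*(-24) + 13452)) = √(3628 + √(((6*(-5))*3 + 3²)*(-24) + 13452)) = √(3628 + √((-30*3 + 9)*(-24) + 13452)) = √(3628 + √((-90 + 9)*(-24) + 13452)) = √(3628 + √(-81*(-24) + 13452)) = √(3628 + √(1944 + 13452)) = √(3628 + √15396) = √(3628 + 2*√3849)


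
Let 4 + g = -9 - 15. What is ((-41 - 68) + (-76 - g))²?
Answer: 24649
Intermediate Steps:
g = -28 (g = -4 + (-9 - 15) = -4 - 24 = -28)
((-41 - 68) + (-76 - g))² = ((-41 - 68) + (-76 - 1*(-28)))² = (-109 + (-76 + 28))² = (-109 - 48)² = (-157)² = 24649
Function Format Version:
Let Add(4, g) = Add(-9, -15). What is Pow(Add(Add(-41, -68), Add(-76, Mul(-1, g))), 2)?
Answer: 24649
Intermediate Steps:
g = -28 (g = Add(-4, Add(-9, -15)) = Add(-4, -24) = -28)
Pow(Add(Add(-41, -68), Add(-76, Mul(-1, g))), 2) = Pow(Add(Add(-41, -68), Add(-76, Mul(-1, -28))), 2) = Pow(Add(-109, Add(-76, 28)), 2) = Pow(Add(-109, -48), 2) = Pow(-157, 2) = 24649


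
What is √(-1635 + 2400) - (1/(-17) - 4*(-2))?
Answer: -135/17 + 3*√85 ≈ 19.717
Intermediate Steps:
√(-1635 + 2400) - (1/(-17) - 4*(-2)) = √765 - (-1/17 + 8) = 3*√85 - 1*135/17 = 3*√85 - 135/17 = -135/17 + 3*√85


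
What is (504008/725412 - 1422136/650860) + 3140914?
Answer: 92684726777560958/29508853395 ≈ 3.1409e+6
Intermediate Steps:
(504008/725412 - 1422136/650860) + 3140914 = (504008*(1/725412) - 1422136*1/650860) + 3140914 = (126002/181353 - 355534/162715) + 3140914 = -43974742072/29508853395 + 3140914 = 92684726777560958/29508853395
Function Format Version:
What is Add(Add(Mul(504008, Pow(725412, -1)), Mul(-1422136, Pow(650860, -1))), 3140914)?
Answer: Rational(92684726777560958, 29508853395) ≈ 3.1409e+6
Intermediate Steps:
Add(Add(Mul(504008, Pow(725412, -1)), Mul(-1422136, Pow(650860, -1))), 3140914) = Add(Add(Mul(504008, Rational(1, 725412)), Mul(-1422136, Rational(1, 650860))), 3140914) = Add(Add(Rational(126002, 181353), Rational(-355534, 162715)), 3140914) = Add(Rational(-43974742072, 29508853395), 3140914) = Rational(92684726777560958, 29508853395)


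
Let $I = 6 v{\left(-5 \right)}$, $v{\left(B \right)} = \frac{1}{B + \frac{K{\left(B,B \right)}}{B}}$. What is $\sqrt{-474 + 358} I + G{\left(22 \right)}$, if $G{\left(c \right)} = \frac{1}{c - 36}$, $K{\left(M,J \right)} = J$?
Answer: $- \frac{1}{14} - 3 i \sqrt{29} \approx -0.071429 - 16.155 i$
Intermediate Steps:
$v{\left(B \right)} = \frac{1}{1 + B}$ ($v{\left(B \right)} = \frac{1}{B + \frac{B}{B}} = \frac{1}{B + 1} = \frac{1}{1 + B}$)
$G{\left(c \right)} = \frac{1}{-36 + c}$
$I = - \frac{3}{2}$ ($I = \frac{6}{1 - 5} = \frac{6}{-4} = 6 \left(- \frac{1}{4}\right) = - \frac{3}{2} \approx -1.5$)
$\sqrt{-474 + 358} I + G{\left(22 \right)} = \sqrt{-474 + 358} \left(- \frac{3}{2}\right) + \frac{1}{-36 + 22} = \sqrt{-116} \left(- \frac{3}{2}\right) + \frac{1}{-14} = 2 i \sqrt{29} \left(- \frac{3}{2}\right) - \frac{1}{14} = - 3 i \sqrt{29} - \frac{1}{14} = - \frac{1}{14} - 3 i \sqrt{29}$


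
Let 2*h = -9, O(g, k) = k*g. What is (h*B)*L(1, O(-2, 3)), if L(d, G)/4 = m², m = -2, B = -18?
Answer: 1296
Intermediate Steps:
O(g, k) = g*k
L(d, G) = 16 (L(d, G) = 4*(-2)² = 4*4 = 16)
h = -9/2 (h = (½)*(-9) = -9/2 ≈ -4.5000)
(h*B)*L(1, O(-2, 3)) = -9/2*(-18)*16 = 81*16 = 1296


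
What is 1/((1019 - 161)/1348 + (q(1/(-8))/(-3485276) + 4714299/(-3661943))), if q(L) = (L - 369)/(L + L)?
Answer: -8602182502554632/5602614573731027 ≈ -1.5354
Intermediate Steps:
q(L) = (-369 + L)/(2*L) (q(L) = (-369 + L)/((2*L)) = (-369 + L)*(1/(2*L)) = (-369 + L)/(2*L))
1/((1019 - 161)/1348 + (q(1/(-8))/(-3485276) + 4714299/(-3661943))) = 1/((1019 - 161)/1348 + (((-369 + 1/(-8))/(2*(1/(-8))))/(-3485276) + 4714299/(-3661943))) = 1/((1/1348)*858 + (((-369 - ⅛)/(2*(-⅛)))*(-1/3485276) + 4714299*(-1/3661943))) = 1/(429/674 + (((½)*(-8)*(-2953/8))*(-1/3485276) - 4714299/3661943)) = 1/(429/674 + ((2953/2)*(-1/3485276) - 4714299/3661943)) = 1/(429/674 + (-2953/6970552 - 4714299/3661943)) = 1/(429/674 - 32872080040727/25525764102536) = 1/(-5602614573731027/8602182502554632) = -8602182502554632/5602614573731027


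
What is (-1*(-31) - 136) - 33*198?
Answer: -6639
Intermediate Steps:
(-1*(-31) - 136) - 33*198 = (31 - 136) - 6534 = -105 - 6534 = -6639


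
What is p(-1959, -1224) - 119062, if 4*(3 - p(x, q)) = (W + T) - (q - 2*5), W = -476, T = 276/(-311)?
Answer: -74172429/622 ≈ -1.1925e+5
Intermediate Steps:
T = -276/311 (T = 276*(-1/311) = -276/311 ≈ -0.88746)
p(x, q) = 74467/622 + q/4 (p(x, q) = 3 - ((-476 - 276/311) - (q - 2*5))/4 = 3 - (-148312/311 - (q - 10))/4 = 3 - (-148312/311 - (-10 + q))/4 = 3 - (-148312/311 + (10 - q))/4 = 3 - (-145202/311 - q)/4 = 3 + (72601/622 + q/4) = 74467/622 + q/4)
p(-1959, -1224) - 119062 = (74467/622 + (¼)*(-1224)) - 119062 = (74467/622 - 306) - 119062 = -115865/622 - 119062 = -74172429/622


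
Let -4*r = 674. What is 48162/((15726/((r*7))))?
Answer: -18935693/5242 ≈ -3612.3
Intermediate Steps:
r = -337/2 (r = -¼*674 = -337/2 ≈ -168.50)
48162/((15726/((r*7)))) = 48162/((15726/((-337/2*7)))) = 48162/((15726/(-2359/2))) = 48162/((15726*(-2/2359))) = 48162/(-31452/2359) = 48162*(-2359/31452) = -18935693/5242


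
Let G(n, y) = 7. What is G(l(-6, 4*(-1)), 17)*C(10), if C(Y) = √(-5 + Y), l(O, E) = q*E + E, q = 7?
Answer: 7*√5 ≈ 15.652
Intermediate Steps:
l(O, E) = 8*E (l(O, E) = 7*E + E = 8*E)
G(l(-6, 4*(-1)), 17)*C(10) = 7*√(-5 + 10) = 7*√5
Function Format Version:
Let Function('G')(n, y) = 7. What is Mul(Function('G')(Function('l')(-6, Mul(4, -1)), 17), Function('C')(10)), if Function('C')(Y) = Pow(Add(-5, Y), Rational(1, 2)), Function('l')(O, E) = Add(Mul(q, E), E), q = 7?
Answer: Mul(7, Pow(5, Rational(1, 2))) ≈ 15.652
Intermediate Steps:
Function('l')(O, E) = Mul(8, E) (Function('l')(O, E) = Add(Mul(7, E), E) = Mul(8, E))
Mul(Function('G')(Function('l')(-6, Mul(4, -1)), 17), Function('C')(10)) = Mul(7, Pow(Add(-5, 10), Rational(1, 2))) = Mul(7, Pow(5, Rational(1, 2)))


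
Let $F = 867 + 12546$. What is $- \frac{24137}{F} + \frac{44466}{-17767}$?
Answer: $- \frac{1025264537}{238308771} \approx -4.3023$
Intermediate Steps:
$F = 13413$
$- \frac{24137}{F} + \frac{44466}{-17767} = - \frac{24137}{13413} + \frac{44466}{-17767} = \left(-24137\right) \frac{1}{13413} + 44466 \left(- \frac{1}{17767}\right) = - \frac{24137}{13413} - \frac{44466}{17767} = - \frac{1025264537}{238308771}$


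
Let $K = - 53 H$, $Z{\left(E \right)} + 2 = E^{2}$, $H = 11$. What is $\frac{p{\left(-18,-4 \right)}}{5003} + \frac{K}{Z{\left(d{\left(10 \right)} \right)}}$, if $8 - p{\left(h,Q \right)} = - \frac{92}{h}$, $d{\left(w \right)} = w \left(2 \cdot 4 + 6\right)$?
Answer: $- \frac{25741193}{882439146} \approx -0.029171$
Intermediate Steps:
$d{\left(w \right)} = 14 w$ ($d{\left(w \right)} = w \left(8 + 6\right) = w 14 = 14 w$)
$Z{\left(E \right)} = -2 + E^{2}$
$p{\left(h,Q \right)} = 8 + \frac{92}{h}$ ($p{\left(h,Q \right)} = 8 - - \frac{92}{h} = 8 + \frac{92}{h}$)
$K = -583$ ($K = \left(-53\right) 11 = -583$)
$\frac{p{\left(-18,-4 \right)}}{5003} + \frac{K}{Z{\left(d{\left(10 \right)} \right)}} = \frac{8 + \frac{92}{-18}}{5003} - \frac{583}{-2 + \left(14 \cdot 10\right)^{2}} = \left(8 + 92 \left(- \frac{1}{18}\right)\right) \frac{1}{5003} - \frac{583}{-2 + 140^{2}} = \left(8 - \frac{46}{9}\right) \frac{1}{5003} - \frac{583}{-2 + 19600} = \frac{26}{9} \cdot \frac{1}{5003} - \frac{583}{19598} = \frac{26}{45027} - \frac{583}{19598} = - \frac{25741193}{882439146}$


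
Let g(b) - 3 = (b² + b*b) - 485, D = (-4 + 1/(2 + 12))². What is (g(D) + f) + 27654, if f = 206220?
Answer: 4492144161/19208 ≈ 2.3387e+5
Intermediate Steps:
D = 3025/196 (D = (-4 + 1/14)² = (-55/14)² = 3025/196 ≈ 15.434)
g(b) = -482 + 2*b² (g(b) = 3 + ((b² + b*b) - 485) = 3 + ((b² + b²) - 485) = 3 + (2*b² - 485) = 3 + (-485 + 2*b²) = -482 + 2*b²)
(g(D) + f) + 27654 = ((-482 + 2*(3025/196)²) + 206220) + 27654 = ((-482 + 2*(9150625/38416)) + 206220) + 27654 = ((-482 + 9150625/19208) + 206220) + 27654 = (-107631/19208 + 206220) + 27654 = 3960966129/19208 + 27654 = 4492144161/19208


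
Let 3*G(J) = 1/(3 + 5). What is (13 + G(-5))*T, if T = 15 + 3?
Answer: 939/4 ≈ 234.75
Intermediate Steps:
T = 18
G(J) = 1/24 (G(J) = 1/(3*(3 + 5)) = (⅓)/8 = (⅓)*(⅛) = 1/24)
(13 + G(-5))*T = (13 + 1/24)*18 = (313/24)*18 = 939/4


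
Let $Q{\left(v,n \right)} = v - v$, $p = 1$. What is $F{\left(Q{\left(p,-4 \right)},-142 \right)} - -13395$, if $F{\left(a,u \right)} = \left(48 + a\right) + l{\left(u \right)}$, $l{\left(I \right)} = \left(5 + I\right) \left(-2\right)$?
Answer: $13717$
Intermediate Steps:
$l{\left(I \right)} = -10 - 2 I$
$Q{\left(v,n \right)} = 0$
$F{\left(a,u \right)} = 38 + a - 2 u$ ($F{\left(a,u \right)} = \left(48 + a\right) - \left(10 + 2 u\right) = 38 + a - 2 u$)
$F{\left(Q{\left(p,-4 \right)},-142 \right)} - -13395 = \left(38 + 0 - -284\right) - -13395 = \left(38 + 0 + 284\right) + 13395 = 322 + 13395 = 13717$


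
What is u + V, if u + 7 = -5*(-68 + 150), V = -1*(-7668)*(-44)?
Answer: -337809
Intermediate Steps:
V = -337392 (V = 7668*(-44) = -337392)
u = -417 (u = -7 - 5*(-68 + 150) = -7 - 5*82 = -7 - 410 = -417)
u + V = -417 - 337392 = -337809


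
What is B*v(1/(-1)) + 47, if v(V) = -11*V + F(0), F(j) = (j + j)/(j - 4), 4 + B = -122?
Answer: -1339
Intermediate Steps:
B = -126 (B = -4 - 122 = -126)
F(j) = 2*j/(-4 + j) (F(j) = (2*j)/(-4 + j) = 2*j/(-4 + j))
v(V) = -11*V (v(V) = -11*V + 2*0/(-4 + 0) = -11*V + 2*0/(-4) = -11*V + 2*0*(-1/4) = -11*V + 0 = -11*V)
B*v(1/(-1)) + 47 = -(-1386)/(-1) + 47 = -(-1386)*(-1) + 47 = -126*11 + 47 = -1386 + 47 = -1339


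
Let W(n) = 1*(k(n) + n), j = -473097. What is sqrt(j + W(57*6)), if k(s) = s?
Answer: I*sqrt(472413) ≈ 687.32*I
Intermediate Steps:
W(n) = 2*n (W(n) = 1*(n + n) = 1*(2*n) = 2*n)
sqrt(j + W(57*6)) = sqrt(-473097 + 2*(57*6)) = sqrt(-473097 + 2*342) = sqrt(-473097 + 684) = sqrt(-472413) = I*sqrt(472413)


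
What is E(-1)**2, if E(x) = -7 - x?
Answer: 36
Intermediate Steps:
E(-1)**2 = (-7 - 1*(-1))**2 = (-7 + 1)**2 = (-6)**2 = 36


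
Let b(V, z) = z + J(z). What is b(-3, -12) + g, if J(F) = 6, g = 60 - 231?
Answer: -177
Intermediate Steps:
g = -171
b(V, z) = 6 + z (b(V, z) = z + 6 = 6 + z)
b(-3, -12) + g = (6 - 12) - 171 = -6 - 171 = -177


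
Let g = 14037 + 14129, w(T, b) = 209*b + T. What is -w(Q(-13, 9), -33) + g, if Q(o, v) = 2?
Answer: 35061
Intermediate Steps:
w(T, b) = T + 209*b
g = 28166
-w(Q(-13, 9), -33) + g = -(2 + 209*(-33)) + 28166 = -(2 - 6897) + 28166 = -1*(-6895) + 28166 = 6895 + 28166 = 35061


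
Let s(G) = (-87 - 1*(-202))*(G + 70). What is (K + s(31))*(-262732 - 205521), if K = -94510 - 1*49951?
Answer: 62205538038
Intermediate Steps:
s(G) = 8050 + 115*G (s(G) = (-87 + 202)*(70 + G) = 115*(70 + G) = 8050 + 115*G)
K = -144461 (K = -94510 - 49951 = -144461)
(K + s(31))*(-262732 - 205521) = (-144461 + (8050 + 115*31))*(-262732 - 205521) = (-144461 + (8050 + 3565))*(-468253) = (-144461 + 11615)*(-468253) = -132846*(-468253) = 62205538038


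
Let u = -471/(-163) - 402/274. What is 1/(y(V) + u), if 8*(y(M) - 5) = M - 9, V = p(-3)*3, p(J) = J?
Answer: 89324/372697 ≈ 0.23967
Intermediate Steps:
V = -9 (V = -3*3 = -9)
u = 31764/22331 (u = -471*(-1/163) - 402*1/274 = 471/163 - 201/137 = 31764/22331 ≈ 1.4224)
y(M) = 31/8 + M/8 (y(M) = 5 + (M - 9)/8 = 5 + (-9 + M)/8 = 5 + (-9/8 + M/8) = 31/8 + M/8)
1/(y(V) + u) = 1/((31/8 + (⅛)*(-9)) + 31764/22331) = 1/((31/8 - 9/8) + 31764/22331) = 1/(11/4 + 31764/22331) = 1/(372697/89324) = 89324/372697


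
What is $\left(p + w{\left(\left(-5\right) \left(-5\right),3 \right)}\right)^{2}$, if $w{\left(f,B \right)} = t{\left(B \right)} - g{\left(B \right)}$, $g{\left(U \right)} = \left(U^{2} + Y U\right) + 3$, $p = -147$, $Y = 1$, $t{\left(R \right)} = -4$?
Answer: $27556$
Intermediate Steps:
$g{\left(U \right)} = 3 + U + U^{2}$ ($g{\left(U \right)} = \left(U^{2} + 1 U\right) + 3 = \left(U^{2} + U\right) + 3 = \left(U + U^{2}\right) + 3 = 3 + U + U^{2}$)
$w{\left(f,B \right)} = -7 - B - B^{2}$ ($w{\left(f,B \right)} = -4 - \left(3 + B + B^{2}\right) = -7 - B - B^{2}$)
$\left(p + w{\left(\left(-5\right) \left(-5\right),3 \right)}\right)^{2} = \left(-147 - 19\right)^{2} = \left(-166\right)^{2} = 27556$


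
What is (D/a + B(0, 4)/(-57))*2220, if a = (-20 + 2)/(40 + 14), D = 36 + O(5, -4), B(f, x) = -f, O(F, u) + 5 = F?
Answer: -239760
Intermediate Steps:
O(F, u) = -5 + F
D = 36 (D = 36 + (-5 + 5) = 36 + 0 = 36)
a = -1/3 (a = -18/54 = -18*1/54 = -1/3 ≈ -0.33333)
(D/a + B(0, 4)/(-57))*2220 = (36/(-1/3) - 1*0/(-57))*2220 = (36*(-3) + 0*(-1/57))*2220 = (-108 + 0)*2220 = -108*2220 = -239760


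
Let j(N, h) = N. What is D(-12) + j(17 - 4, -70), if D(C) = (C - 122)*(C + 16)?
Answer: -523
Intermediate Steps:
D(C) = (-122 + C)*(16 + C)
D(-12) + j(17 - 4, -70) = (-1952 + (-12)² - 106*(-12)) + (17 - 4) = (-1952 + 144 + 1272) + 13 = -536 + 13 = -523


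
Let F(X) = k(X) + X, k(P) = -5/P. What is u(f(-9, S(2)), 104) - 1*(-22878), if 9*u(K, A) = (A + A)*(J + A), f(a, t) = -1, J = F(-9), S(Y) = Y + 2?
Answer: 2031998/81 ≈ 25086.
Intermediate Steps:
S(Y) = 2 + Y
F(X) = X - 5/X (F(X) = -5/X + X = X - 5/X)
J = -76/9 (J = -9 - 5/(-9) = -9 - 5*(-⅑) = -9 + 5/9 = -76/9 ≈ -8.4444)
u(K, A) = 2*A*(-76/9 + A)/9 (u(K, A) = ((A + A)*(-76/9 + A))/9 = ((2*A)*(-76/9 + A))/9 = (2*A*(-76/9 + A))/9 = 2*A*(-76/9 + A)/9)
u(f(-9, S(2)), 104) - 1*(-22878) = (2/81)*104*(-76 + 9*104) - 1*(-22878) = (2/81)*104*(-76 + 936) + 22878 = (2/81)*104*860 + 22878 = 178880/81 + 22878 = 2031998/81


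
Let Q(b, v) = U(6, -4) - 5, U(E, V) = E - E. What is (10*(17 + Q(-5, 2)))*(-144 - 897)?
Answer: -124920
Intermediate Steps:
U(E, V) = 0
Q(b, v) = -5 (Q(b, v) = 0 - 5 = -5)
(10*(17 + Q(-5, 2)))*(-144 - 897) = (10*(17 - 5))*(-144 - 897) = (10*12)*(-1041) = 120*(-1041) = -124920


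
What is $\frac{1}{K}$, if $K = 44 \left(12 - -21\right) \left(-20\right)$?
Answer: $- \frac{1}{29040} \approx -3.4435 \cdot 10^{-5}$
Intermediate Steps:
$K = -29040$ ($K = 44 \left(12 + 21\right) \left(-20\right) = 44 \cdot 33 \left(-20\right) = 1452 \left(-20\right) = -29040$)
$\frac{1}{K} = \frac{1}{-29040} = - \frac{1}{29040}$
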